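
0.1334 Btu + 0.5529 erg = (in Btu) 0.1334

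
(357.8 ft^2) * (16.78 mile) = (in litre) 8.977e+08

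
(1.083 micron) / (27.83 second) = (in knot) 7.564e-08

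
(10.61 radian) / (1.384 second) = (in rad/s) 7.666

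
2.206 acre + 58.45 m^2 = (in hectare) 0.8986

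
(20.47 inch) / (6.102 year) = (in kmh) 9.727e-09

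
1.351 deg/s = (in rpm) 0.2252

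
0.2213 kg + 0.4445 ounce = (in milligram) 2.339e+05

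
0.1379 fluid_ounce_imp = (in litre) 0.003918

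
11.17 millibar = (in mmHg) 8.378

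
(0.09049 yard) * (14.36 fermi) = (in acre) 2.936e-19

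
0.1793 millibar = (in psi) 0.002601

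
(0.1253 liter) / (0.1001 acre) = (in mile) 1.922e-10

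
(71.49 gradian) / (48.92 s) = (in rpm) 0.2192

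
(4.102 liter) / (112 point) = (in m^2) 0.1038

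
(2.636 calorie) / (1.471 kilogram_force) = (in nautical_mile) 0.0004128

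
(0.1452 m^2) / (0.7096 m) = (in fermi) 2.046e+14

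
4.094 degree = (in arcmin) 245.6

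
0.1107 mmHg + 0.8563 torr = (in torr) 0.967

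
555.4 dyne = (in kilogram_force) 0.0005664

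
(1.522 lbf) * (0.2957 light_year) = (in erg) 1.894e+23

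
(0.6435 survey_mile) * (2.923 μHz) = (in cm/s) 0.3027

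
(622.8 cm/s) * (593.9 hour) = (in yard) 1.456e+07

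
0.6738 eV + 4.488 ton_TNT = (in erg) 1.878e+17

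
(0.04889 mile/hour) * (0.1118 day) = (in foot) 692.6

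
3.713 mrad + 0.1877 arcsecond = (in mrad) 3.714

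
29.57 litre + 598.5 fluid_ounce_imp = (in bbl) 0.2929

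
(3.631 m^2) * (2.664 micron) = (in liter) 0.009673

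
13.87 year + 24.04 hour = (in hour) 1.215e+05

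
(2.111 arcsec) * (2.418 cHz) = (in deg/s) 1.418e-05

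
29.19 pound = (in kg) 13.24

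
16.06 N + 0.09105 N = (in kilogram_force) 1.647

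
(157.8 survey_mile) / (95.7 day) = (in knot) 0.0597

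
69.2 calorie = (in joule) 289.5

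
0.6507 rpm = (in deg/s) 3.904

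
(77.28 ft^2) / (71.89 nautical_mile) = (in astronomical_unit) 3.605e-16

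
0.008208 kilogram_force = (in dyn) 8049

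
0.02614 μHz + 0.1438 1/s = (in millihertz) 143.8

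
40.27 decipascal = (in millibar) 0.04027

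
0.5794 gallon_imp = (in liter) 2.634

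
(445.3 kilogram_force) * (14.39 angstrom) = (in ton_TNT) 1.502e-15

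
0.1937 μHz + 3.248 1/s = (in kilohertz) 0.003248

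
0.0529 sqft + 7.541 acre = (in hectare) 3.052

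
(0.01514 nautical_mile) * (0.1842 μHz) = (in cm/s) 0.0005165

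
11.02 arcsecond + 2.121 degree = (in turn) 0.0059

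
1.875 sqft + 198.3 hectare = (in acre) 490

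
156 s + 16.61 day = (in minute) 2.392e+04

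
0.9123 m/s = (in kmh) 3.284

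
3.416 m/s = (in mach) 0.01003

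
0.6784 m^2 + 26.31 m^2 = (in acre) 0.006669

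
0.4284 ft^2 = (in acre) 9.835e-06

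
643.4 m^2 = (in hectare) 0.06434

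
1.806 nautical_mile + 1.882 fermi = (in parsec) 1.084e-13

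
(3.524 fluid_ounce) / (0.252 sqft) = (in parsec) 1.443e-19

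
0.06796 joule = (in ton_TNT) 1.624e-11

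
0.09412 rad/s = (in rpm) 0.8988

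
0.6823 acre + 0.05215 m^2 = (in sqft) 2.972e+04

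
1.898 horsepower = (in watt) 1415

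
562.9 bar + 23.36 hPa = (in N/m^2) 5.629e+07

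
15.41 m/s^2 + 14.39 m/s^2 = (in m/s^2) 29.8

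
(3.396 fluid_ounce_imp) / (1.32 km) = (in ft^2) 7.868e-07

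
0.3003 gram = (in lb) 0.000662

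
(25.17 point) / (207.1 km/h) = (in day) 1.786e-09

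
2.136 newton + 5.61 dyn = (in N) 2.136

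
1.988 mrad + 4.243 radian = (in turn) 0.6756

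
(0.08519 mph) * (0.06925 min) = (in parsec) 5.128e-18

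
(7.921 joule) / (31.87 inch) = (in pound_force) 2.2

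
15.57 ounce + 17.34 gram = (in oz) 16.18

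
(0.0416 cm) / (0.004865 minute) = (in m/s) 0.001425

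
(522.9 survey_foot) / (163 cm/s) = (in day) 0.001132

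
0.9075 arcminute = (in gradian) 0.01681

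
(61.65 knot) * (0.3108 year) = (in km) 3.109e+05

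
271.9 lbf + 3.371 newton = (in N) 1213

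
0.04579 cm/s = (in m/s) 0.0004579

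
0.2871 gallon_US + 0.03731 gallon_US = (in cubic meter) 0.001228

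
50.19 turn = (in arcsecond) 6.505e+07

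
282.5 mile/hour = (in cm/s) 1.263e+04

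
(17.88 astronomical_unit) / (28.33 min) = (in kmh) 5.665e+09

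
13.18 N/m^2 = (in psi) 0.001912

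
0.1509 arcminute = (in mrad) 0.0439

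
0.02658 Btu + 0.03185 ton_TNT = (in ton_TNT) 0.03185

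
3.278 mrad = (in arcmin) 11.27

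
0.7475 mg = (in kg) 7.475e-07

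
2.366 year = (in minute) 1.244e+06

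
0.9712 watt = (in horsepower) 0.001302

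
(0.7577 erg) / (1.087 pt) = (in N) 0.0001976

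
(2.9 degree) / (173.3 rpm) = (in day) 3.228e-08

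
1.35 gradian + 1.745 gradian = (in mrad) 48.62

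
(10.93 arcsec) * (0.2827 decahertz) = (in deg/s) 0.008583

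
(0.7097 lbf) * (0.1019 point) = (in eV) 7.083e+14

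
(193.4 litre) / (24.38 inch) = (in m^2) 0.3123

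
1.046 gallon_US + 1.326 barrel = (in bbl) 1.351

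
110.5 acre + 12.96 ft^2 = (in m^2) 4.472e+05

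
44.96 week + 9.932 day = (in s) 2.805e+07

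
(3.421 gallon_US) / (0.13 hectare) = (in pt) 0.02824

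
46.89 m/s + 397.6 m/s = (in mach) 1.305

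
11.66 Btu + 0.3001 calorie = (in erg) 1.23e+11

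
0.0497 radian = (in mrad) 49.7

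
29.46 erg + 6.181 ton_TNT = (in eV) 1.614e+29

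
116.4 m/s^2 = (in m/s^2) 116.4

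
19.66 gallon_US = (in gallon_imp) 16.37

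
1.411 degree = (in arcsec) 5080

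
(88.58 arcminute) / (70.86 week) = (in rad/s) 6.012e-10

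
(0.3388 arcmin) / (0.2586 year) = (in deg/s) 6.924e-10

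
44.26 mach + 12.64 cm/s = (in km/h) 5.425e+04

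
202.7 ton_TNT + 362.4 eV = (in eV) 5.293e+30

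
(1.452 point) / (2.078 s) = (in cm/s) 0.02465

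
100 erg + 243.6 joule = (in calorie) 58.22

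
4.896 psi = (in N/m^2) 3.376e+04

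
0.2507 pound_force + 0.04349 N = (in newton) 1.159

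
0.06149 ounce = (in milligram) 1743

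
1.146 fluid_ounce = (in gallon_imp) 0.007455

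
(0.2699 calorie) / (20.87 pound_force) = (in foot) 0.03991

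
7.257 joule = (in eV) 4.529e+19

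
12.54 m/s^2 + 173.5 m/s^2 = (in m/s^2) 186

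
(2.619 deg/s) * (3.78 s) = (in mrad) 172.8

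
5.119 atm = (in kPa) 518.7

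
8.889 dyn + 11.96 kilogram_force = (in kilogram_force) 11.96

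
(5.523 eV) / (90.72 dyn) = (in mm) 9.754e-13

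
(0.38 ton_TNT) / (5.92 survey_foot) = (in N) 8.811e+08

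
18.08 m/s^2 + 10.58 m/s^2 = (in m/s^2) 28.66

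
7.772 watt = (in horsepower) 0.01042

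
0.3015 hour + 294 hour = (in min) 1.766e+04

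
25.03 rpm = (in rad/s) 2.621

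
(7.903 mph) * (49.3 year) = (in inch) 2.163e+11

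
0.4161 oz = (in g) 11.8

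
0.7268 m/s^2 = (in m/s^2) 0.7268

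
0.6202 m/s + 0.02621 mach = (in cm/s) 954.5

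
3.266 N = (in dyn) 3.266e+05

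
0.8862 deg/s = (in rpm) 0.1477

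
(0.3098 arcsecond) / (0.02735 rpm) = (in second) 0.0005244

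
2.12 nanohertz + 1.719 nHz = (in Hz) 3.839e-09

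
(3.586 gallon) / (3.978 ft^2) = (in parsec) 1.19e-18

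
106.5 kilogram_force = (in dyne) 1.044e+08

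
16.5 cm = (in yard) 0.1804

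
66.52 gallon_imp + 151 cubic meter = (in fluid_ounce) 5.116e+06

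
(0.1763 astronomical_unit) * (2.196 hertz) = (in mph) 1.296e+11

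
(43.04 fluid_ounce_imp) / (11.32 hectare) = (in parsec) 3.501e-25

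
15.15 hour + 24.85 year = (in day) 9071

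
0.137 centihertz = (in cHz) 0.137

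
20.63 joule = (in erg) 2.063e+08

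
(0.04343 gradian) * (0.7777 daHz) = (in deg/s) 0.304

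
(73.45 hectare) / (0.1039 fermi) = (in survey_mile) 4.393e+18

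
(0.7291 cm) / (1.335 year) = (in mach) 5.086e-13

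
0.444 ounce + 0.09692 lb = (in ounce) 1.995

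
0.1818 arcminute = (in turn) 8.417e-06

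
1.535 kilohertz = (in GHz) 1.535e-06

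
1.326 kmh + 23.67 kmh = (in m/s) 6.943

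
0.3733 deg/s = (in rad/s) 0.006515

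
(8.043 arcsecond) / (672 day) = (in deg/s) 3.848e-11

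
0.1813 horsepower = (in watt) 135.2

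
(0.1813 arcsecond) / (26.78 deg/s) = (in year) 5.963e-14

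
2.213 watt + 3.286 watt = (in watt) 5.499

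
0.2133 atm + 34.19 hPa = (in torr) 187.8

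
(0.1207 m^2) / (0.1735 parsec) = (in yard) 2.466e-17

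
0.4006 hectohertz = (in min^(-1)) 2404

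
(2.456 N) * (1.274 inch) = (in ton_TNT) 1.9e-11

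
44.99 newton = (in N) 44.99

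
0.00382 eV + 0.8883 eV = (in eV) 0.8921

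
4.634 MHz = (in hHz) 4.634e+04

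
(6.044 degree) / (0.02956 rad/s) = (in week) 5.9e-06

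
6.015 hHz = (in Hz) 601.5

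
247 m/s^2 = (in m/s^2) 247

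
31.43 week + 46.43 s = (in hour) 5280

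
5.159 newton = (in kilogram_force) 0.5261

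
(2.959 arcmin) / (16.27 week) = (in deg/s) 5.012e-09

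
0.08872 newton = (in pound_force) 0.01995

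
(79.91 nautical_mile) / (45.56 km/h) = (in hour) 3.248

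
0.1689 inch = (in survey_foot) 0.01407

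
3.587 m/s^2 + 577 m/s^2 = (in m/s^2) 580.6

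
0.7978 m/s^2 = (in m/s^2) 0.7978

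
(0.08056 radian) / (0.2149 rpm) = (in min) 0.05966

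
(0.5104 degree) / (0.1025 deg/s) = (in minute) 0.08299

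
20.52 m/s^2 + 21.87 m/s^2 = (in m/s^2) 42.39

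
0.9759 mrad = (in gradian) 0.06213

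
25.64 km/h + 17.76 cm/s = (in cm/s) 730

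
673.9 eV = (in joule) 1.08e-16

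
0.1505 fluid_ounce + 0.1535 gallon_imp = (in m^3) 0.0007023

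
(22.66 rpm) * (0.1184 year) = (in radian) 8.86e+06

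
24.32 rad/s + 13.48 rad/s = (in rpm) 361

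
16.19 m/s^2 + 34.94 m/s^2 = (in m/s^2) 51.13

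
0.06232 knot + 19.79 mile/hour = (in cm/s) 887.9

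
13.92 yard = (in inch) 501.1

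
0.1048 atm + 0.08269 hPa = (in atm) 0.1049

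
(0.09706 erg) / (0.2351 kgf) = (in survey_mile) 2.616e-12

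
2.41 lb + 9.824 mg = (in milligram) 1.093e+06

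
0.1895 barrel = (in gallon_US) 7.959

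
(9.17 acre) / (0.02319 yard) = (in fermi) 1.75e+21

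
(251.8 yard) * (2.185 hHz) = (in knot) 9.779e+04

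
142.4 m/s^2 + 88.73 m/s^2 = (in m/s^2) 231.1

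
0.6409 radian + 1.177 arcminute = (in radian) 0.6412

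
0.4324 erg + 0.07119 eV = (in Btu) 4.098e-11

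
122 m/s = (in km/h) 439.2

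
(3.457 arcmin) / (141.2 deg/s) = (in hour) 1.133e-07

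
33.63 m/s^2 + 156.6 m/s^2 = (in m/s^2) 190.2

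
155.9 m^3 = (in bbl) 980.6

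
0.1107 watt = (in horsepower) 0.0001485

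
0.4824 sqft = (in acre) 1.107e-05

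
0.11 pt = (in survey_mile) 2.411e-08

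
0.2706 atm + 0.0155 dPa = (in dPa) 2.742e+05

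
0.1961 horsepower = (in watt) 146.2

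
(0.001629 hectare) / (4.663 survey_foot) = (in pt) 3.249e+04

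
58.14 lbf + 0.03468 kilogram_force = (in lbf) 58.22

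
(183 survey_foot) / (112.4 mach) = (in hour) 4.048e-07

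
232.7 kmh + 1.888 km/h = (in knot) 126.7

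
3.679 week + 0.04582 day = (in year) 0.07068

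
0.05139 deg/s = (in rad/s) 0.0008969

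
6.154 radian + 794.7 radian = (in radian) 800.9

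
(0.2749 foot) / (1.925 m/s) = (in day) 5.038e-07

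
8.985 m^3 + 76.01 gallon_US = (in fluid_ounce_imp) 3.264e+05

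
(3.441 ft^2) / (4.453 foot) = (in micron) 2.355e+05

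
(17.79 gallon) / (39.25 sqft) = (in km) 1.847e-05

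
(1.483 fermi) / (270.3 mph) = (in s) 1.227e-17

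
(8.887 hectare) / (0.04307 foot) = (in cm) 6.77e+08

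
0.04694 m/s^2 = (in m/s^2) 0.04694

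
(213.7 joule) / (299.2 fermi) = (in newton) 7.142e+14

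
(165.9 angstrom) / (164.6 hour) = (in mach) 8.222e-17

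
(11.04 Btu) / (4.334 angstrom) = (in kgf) 2.741e+12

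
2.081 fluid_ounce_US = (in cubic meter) 6.154e-05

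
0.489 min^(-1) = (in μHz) 8150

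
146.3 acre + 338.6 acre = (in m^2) 1.962e+06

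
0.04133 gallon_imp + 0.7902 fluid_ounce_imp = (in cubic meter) 0.0002103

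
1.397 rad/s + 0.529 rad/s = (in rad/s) 1.926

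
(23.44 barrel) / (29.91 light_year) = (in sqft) 1.418e-16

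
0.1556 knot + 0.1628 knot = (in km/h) 0.5897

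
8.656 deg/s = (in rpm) 1.443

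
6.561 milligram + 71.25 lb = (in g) 3.232e+04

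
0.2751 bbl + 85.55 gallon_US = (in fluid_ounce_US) 1.243e+04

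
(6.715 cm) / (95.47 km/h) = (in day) 2.931e-08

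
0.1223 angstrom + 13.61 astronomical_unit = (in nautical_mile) 1.099e+09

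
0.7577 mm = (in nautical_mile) 4.091e-07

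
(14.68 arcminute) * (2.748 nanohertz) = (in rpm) 1.121e-10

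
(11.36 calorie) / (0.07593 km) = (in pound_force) 0.1407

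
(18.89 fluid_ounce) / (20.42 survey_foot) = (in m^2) 8.976e-05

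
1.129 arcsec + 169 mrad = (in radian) 0.169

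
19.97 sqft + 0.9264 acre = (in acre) 0.9269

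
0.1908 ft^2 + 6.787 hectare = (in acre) 16.77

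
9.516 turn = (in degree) 3426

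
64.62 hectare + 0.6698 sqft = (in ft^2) 6.956e+06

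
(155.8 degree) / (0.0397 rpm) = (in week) 0.001081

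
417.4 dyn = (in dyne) 417.4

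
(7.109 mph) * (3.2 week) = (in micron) 6.151e+12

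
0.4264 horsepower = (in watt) 318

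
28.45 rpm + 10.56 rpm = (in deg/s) 234.1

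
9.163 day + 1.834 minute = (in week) 1.309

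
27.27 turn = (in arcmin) 5.89e+05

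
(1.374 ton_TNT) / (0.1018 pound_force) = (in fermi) 1.27e+25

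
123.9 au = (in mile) 1.152e+10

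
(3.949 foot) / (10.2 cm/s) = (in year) 3.742e-07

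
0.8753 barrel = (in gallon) 36.76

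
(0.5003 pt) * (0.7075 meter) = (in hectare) 1.249e-08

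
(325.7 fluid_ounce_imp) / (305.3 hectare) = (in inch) 1.193e-07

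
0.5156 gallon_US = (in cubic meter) 0.001952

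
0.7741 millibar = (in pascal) 77.41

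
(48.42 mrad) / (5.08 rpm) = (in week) 1.505e-07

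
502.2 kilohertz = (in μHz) 5.022e+11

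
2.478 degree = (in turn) 0.006883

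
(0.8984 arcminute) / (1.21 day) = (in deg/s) 1.432e-07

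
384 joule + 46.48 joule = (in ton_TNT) 1.029e-07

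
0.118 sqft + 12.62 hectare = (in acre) 31.18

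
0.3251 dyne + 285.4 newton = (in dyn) 2.854e+07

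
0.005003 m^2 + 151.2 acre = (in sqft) 6.586e+06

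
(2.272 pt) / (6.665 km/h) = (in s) 0.0004329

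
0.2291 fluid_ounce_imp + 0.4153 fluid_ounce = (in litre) 0.01879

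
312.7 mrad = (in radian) 0.3127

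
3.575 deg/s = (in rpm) 0.5958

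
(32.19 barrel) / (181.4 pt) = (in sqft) 860.8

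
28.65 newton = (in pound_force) 6.441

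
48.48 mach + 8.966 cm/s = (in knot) 3.209e+04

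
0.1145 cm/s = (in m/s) 0.001145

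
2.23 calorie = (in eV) 5.824e+19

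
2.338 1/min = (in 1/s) 0.03897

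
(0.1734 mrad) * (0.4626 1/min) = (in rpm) 1.277e-05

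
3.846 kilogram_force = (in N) 37.72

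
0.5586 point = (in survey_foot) 0.0006465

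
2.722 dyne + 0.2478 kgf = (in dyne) 2.43e+05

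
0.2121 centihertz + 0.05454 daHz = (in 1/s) 0.5475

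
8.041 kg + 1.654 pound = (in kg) 8.791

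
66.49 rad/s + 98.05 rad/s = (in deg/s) 9427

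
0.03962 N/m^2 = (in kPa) 3.962e-05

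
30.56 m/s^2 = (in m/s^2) 30.56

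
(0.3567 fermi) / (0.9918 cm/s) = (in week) 5.947e-20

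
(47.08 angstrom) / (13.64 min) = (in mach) 1.689e-14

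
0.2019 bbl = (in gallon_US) 8.48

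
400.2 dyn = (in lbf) 0.0008997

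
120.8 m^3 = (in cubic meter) 120.8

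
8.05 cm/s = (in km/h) 0.2898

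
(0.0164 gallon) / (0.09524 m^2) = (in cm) 0.06518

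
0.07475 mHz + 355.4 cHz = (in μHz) 3.554e+06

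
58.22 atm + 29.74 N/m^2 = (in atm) 58.22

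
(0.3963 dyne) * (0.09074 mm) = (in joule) 3.596e-10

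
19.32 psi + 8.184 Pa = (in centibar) 133.2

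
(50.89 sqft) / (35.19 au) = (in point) 2.546e-09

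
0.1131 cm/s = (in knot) 0.002198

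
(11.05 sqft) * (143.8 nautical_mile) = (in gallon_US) 7.222e+07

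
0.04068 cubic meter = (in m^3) 0.04068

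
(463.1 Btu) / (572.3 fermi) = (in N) 8.537e+17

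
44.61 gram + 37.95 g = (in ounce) 2.912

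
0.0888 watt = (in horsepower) 0.0001191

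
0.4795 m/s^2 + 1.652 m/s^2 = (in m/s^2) 2.131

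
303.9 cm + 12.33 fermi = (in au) 2.031e-11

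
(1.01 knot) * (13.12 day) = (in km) 589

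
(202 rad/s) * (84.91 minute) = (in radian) 1.029e+06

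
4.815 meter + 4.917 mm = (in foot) 15.81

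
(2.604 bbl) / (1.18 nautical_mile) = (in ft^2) 0.002039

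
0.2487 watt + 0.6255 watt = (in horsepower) 0.001172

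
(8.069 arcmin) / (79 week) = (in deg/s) 2.815e-09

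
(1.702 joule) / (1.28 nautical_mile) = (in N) 0.000718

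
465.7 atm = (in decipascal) 4.719e+08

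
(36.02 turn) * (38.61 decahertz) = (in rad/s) 8.738e+04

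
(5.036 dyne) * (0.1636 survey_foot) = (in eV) 1.567e+13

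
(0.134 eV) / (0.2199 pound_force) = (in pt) 6.222e-17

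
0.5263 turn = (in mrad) 3307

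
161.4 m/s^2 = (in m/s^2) 161.4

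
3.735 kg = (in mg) 3.735e+06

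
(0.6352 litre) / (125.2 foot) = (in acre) 4.113e-09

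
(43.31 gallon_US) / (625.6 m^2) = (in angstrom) 2.621e+06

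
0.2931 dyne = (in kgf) 2.989e-07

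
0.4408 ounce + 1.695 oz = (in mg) 6.055e+04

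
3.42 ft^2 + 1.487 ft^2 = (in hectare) 4.559e-05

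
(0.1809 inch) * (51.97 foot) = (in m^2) 0.07278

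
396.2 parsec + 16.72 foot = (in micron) 1.223e+25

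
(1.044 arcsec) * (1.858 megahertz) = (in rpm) 89.8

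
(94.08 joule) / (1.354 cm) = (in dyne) 6.948e+08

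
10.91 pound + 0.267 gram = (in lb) 10.91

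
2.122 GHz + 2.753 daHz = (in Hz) 2.122e+09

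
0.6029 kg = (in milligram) 6.029e+05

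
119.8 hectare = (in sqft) 1.29e+07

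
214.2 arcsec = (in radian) 0.001038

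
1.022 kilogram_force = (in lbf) 2.253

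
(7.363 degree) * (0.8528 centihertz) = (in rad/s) 0.001096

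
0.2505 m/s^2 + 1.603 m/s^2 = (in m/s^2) 1.853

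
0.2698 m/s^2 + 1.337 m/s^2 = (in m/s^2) 1.607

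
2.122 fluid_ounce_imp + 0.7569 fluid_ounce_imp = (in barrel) 0.0005145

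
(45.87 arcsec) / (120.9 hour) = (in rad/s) 5.109e-10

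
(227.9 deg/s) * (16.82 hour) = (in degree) 1.38e+07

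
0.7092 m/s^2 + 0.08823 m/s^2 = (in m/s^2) 0.7974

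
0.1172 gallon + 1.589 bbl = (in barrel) 1.592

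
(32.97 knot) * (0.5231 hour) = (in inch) 1.258e+06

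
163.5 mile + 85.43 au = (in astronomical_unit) 85.43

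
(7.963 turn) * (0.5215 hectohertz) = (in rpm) 2.492e+04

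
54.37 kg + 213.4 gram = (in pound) 120.3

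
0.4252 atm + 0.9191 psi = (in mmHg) 370.7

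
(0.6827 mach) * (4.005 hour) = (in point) 9.501e+09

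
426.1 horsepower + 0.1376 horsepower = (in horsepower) 426.2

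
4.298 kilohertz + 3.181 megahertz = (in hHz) 3.185e+04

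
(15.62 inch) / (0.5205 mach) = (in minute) 3.731e-05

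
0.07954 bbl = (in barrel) 0.07954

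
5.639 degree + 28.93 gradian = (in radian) 0.5529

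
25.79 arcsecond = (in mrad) 0.125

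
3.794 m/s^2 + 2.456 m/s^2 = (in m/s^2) 6.25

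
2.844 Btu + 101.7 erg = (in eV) 1.873e+22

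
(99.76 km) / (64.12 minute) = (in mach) 0.07615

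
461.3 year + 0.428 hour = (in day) 1.684e+05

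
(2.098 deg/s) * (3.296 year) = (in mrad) 3.806e+09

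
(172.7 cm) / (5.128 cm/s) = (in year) 1.068e-06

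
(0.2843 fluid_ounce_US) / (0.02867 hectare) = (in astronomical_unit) 1.96e-19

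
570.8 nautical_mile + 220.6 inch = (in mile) 656.9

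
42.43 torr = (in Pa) 5657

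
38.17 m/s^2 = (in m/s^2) 38.17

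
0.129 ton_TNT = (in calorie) 1.29e+08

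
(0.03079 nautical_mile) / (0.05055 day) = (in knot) 0.02538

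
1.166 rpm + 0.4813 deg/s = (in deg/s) 7.477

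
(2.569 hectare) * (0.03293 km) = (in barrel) 5.321e+06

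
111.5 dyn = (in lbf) 0.0002507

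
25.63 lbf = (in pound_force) 25.63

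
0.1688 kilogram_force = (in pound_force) 0.3721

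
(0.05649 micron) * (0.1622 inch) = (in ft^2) 2.505e-09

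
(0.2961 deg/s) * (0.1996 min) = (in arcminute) 212.8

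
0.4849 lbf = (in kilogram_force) 0.2199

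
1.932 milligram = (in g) 0.001932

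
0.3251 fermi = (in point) 9.215e-13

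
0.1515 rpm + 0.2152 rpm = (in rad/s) 0.0384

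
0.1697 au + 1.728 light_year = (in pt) 4.634e+19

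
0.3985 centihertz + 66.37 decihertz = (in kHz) 0.006641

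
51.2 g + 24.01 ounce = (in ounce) 25.82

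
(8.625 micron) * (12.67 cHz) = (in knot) 2.124e-06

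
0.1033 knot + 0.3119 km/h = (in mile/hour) 0.3127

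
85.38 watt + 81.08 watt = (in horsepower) 0.2232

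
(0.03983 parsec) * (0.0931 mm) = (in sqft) 1.232e+12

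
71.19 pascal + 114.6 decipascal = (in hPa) 0.8265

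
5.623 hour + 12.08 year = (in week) 629.9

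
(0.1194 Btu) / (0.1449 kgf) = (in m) 88.65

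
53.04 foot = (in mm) 1.617e+04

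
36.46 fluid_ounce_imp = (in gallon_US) 0.2737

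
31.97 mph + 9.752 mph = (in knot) 36.26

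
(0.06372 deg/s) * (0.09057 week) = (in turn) 9.695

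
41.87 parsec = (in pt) 3.662e+21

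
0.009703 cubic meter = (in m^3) 0.009703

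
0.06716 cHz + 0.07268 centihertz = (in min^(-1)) 0.0839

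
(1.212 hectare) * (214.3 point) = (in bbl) 5763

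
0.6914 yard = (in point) 1792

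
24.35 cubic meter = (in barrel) 153.2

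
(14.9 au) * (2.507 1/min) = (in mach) 2.735e+08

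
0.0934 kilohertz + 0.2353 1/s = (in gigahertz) 9.364e-08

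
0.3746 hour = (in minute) 22.48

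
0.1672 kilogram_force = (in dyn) 1.64e+05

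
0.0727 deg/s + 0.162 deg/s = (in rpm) 0.03912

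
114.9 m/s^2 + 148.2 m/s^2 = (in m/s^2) 263.1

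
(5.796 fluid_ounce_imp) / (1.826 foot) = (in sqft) 0.003185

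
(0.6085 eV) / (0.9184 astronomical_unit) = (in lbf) 1.595e-31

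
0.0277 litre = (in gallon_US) 0.007318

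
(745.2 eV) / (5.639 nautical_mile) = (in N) 1.143e-20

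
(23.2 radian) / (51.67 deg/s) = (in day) 0.0002978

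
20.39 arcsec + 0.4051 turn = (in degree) 145.8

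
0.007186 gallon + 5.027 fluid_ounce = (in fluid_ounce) 5.947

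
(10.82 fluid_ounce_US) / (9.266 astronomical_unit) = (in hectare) 2.308e-20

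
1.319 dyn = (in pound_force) 2.965e-06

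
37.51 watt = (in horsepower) 0.0503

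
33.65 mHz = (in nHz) 3.365e+07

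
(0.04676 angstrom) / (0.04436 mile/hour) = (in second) 2.358e-10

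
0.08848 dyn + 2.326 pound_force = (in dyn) 1.035e+06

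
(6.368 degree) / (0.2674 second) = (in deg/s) 23.81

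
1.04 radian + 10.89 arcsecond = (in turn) 0.1655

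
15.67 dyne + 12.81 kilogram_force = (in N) 125.6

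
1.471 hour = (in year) 0.0001679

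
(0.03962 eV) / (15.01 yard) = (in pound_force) 1.04e-22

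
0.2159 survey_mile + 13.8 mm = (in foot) 1140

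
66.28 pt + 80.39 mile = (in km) 129.4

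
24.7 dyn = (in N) 0.000247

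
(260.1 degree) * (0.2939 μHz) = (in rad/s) 1.334e-06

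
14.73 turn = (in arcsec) 1.909e+07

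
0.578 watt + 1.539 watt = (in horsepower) 0.002839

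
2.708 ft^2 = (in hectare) 2.516e-05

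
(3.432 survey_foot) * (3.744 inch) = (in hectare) 9.948e-06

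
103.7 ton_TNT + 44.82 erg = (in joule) 4.339e+11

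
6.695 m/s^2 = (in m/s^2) 6.695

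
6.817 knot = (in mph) 7.845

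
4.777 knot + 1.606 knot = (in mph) 7.345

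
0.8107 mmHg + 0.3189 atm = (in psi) 4.702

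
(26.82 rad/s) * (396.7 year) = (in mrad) 3.355e+14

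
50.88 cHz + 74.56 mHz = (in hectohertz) 0.005834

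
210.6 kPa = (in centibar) 210.6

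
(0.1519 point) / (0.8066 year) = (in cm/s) 2.107e-10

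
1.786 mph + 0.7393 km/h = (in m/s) 1.004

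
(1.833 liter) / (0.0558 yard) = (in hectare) 3.592e-06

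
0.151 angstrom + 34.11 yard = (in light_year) 3.297e-15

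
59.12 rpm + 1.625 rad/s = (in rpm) 74.64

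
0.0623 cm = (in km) 6.23e-07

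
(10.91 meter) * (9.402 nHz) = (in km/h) 3.693e-07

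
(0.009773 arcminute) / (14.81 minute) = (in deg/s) 1.833e-07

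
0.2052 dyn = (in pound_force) 4.613e-07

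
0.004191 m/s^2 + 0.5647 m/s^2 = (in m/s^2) 0.5689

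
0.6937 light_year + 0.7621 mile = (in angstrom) 6.563e+25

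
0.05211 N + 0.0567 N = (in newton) 0.1088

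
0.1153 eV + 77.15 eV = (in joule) 1.238e-17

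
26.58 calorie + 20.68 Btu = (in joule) 2.193e+04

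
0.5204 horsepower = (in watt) 388.1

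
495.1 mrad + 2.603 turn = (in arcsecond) 3.476e+06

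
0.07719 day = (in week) 0.01103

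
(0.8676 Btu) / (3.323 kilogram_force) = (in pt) 7.962e+04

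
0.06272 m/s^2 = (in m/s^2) 0.06272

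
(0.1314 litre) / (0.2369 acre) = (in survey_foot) 4.497e-07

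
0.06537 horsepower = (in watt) 48.75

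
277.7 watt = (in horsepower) 0.3724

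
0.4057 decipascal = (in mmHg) 0.0003043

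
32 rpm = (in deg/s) 192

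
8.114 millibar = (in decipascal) 8114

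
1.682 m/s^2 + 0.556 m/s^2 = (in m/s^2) 2.238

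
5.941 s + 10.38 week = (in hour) 1744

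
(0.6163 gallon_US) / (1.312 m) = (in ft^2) 0.01914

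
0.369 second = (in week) 6.101e-07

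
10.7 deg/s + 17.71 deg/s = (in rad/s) 0.4958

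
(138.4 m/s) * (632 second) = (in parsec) 2.835e-12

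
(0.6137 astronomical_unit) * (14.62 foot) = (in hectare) 4.091e+07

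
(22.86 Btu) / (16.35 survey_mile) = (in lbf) 0.2061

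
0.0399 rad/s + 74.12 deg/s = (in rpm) 12.73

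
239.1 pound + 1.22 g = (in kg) 108.5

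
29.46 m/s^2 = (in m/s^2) 29.46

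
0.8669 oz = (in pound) 0.05418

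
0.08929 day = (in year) 0.0002446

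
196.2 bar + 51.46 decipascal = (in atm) 193.6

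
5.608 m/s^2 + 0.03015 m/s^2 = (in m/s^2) 5.638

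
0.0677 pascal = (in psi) 9.819e-06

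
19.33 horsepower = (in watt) 1.441e+04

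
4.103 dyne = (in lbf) 9.224e-06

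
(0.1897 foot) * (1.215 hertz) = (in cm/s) 7.025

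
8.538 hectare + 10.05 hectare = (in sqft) 2.001e+06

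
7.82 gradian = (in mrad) 122.8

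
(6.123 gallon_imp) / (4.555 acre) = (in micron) 1.51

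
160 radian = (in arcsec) 3.3e+07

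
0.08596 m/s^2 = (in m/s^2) 0.08596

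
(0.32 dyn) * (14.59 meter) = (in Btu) 4.425e-08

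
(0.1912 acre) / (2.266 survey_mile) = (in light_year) 2.243e-17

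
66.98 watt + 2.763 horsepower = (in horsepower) 2.853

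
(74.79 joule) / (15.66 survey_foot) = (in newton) 15.67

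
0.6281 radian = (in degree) 35.99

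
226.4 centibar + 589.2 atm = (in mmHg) 4.495e+05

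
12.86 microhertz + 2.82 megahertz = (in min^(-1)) 1.692e+08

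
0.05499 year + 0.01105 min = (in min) 2.89e+04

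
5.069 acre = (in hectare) 2.051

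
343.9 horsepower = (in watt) 2.564e+05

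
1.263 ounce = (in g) 35.81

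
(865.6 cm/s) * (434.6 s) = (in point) 1.066e+07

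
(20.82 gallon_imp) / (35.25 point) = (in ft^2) 81.93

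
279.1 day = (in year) 0.7647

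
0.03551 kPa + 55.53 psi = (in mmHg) 2872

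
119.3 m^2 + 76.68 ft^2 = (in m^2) 126.4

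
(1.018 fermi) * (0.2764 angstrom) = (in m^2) 2.814e-26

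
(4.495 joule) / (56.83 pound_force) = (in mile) 1.105e-05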